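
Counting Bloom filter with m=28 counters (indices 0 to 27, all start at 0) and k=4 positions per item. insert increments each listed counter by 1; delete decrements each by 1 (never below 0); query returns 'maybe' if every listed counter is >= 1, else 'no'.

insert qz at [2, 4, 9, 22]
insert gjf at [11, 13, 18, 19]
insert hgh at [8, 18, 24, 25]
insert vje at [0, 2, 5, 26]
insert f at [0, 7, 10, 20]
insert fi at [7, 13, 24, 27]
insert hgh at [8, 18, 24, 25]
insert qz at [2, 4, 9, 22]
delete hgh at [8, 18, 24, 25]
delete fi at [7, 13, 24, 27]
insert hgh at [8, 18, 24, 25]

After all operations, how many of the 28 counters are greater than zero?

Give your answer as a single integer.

Step 1: insert qz at [2, 4, 9, 22] -> counters=[0,0,1,0,1,0,0,0,0,1,0,0,0,0,0,0,0,0,0,0,0,0,1,0,0,0,0,0]
Step 2: insert gjf at [11, 13, 18, 19] -> counters=[0,0,1,0,1,0,0,0,0,1,0,1,0,1,0,0,0,0,1,1,0,0,1,0,0,0,0,0]
Step 3: insert hgh at [8, 18, 24, 25] -> counters=[0,0,1,0,1,0,0,0,1,1,0,1,0,1,0,0,0,0,2,1,0,0,1,0,1,1,0,0]
Step 4: insert vje at [0, 2, 5, 26] -> counters=[1,0,2,0,1,1,0,0,1,1,0,1,0,1,0,0,0,0,2,1,0,0,1,0,1,1,1,0]
Step 5: insert f at [0, 7, 10, 20] -> counters=[2,0,2,0,1,1,0,1,1,1,1,1,0,1,0,0,0,0,2,1,1,0,1,0,1,1,1,0]
Step 6: insert fi at [7, 13, 24, 27] -> counters=[2,0,2,0,1,1,0,2,1,1,1,1,0,2,0,0,0,0,2,1,1,0,1,0,2,1,1,1]
Step 7: insert hgh at [8, 18, 24, 25] -> counters=[2,0,2,0,1,1,0,2,2,1,1,1,0,2,0,0,0,0,3,1,1,0,1,0,3,2,1,1]
Step 8: insert qz at [2, 4, 9, 22] -> counters=[2,0,3,0,2,1,0,2,2,2,1,1,0,2,0,0,0,0,3,1,1,0,2,0,3,2,1,1]
Step 9: delete hgh at [8, 18, 24, 25] -> counters=[2,0,3,0,2,1,0,2,1,2,1,1,0,2,0,0,0,0,2,1,1,0,2,0,2,1,1,1]
Step 10: delete fi at [7, 13, 24, 27] -> counters=[2,0,3,0,2,1,0,1,1,2,1,1,0,1,0,0,0,0,2,1,1,0,2,0,1,1,1,0]
Step 11: insert hgh at [8, 18, 24, 25] -> counters=[2,0,3,0,2,1,0,1,2,2,1,1,0,1,0,0,0,0,3,1,1,0,2,0,2,2,1,0]
Final counters=[2,0,3,0,2,1,0,1,2,2,1,1,0,1,0,0,0,0,3,1,1,0,2,0,2,2,1,0] -> 17 nonzero

Answer: 17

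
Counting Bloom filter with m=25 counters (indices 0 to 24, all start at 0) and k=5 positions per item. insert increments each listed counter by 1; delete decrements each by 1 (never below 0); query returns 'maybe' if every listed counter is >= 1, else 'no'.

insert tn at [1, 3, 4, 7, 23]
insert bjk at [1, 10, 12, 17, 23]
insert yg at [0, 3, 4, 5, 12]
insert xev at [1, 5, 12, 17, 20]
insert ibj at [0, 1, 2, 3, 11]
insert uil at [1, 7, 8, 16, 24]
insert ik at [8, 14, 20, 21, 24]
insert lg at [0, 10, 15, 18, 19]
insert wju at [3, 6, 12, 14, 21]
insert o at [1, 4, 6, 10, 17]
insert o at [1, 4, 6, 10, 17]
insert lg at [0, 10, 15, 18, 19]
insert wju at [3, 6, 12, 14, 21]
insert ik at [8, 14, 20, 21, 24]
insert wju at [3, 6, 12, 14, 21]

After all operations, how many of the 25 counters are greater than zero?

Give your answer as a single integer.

Answer: 22

Derivation:
Step 1: insert tn at [1, 3, 4, 7, 23] -> counters=[0,1,0,1,1,0,0,1,0,0,0,0,0,0,0,0,0,0,0,0,0,0,0,1,0]
Step 2: insert bjk at [1, 10, 12, 17, 23] -> counters=[0,2,0,1,1,0,0,1,0,0,1,0,1,0,0,0,0,1,0,0,0,0,0,2,0]
Step 3: insert yg at [0, 3, 4, 5, 12] -> counters=[1,2,0,2,2,1,0,1,0,0,1,0,2,0,0,0,0,1,0,0,0,0,0,2,0]
Step 4: insert xev at [1, 5, 12, 17, 20] -> counters=[1,3,0,2,2,2,0,1,0,0,1,0,3,0,0,0,0,2,0,0,1,0,0,2,0]
Step 5: insert ibj at [0, 1, 2, 3, 11] -> counters=[2,4,1,3,2,2,0,1,0,0,1,1,3,0,0,0,0,2,0,0,1,0,0,2,0]
Step 6: insert uil at [1, 7, 8, 16, 24] -> counters=[2,5,1,3,2,2,0,2,1,0,1,1,3,0,0,0,1,2,0,0,1,0,0,2,1]
Step 7: insert ik at [8, 14, 20, 21, 24] -> counters=[2,5,1,3,2,2,0,2,2,0,1,1,3,0,1,0,1,2,0,0,2,1,0,2,2]
Step 8: insert lg at [0, 10, 15, 18, 19] -> counters=[3,5,1,3,2,2,0,2,2,0,2,1,3,0,1,1,1,2,1,1,2,1,0,2,2]
Step 9: insert wju at [3, 6, 12, 14, 21] -> counters=[3,5,1,4,2,2,1,2,2,0,2,1,4,0,2,1,1,2,1,1,2,2,0,2,2]
Step 10: insert o at [1, 4, 6, 10, 17] -> counters=[3,6,1,4,3,2,2,2,2,0,3,1,4,0,2,1,1,3,1,1,2,2,0,2,2]
Step 11: insert o at [1, 4, 6, 10, 17] -> counters=[3,7,1,4,4,2,3,2,2,0,4,1,4,0,2,1,1,4,1,1,2,2,0,2,2]
Step 12: insert lg at [0, 10, 15, 18, 19] -> counters=[4,7,1,4,4,2,3,2,2,0,5,1,4,0,2,2,1,4,2,2,2,2,0,2,2]
Step 13: insert wju at [3, 6, 12, 14, 21] -> counters=[4,7,1,5,4,2,4,2,2,0,5,1,5,0,3,2,1,4,2,2,2,3,0,2,2]
Step 14: insert ik at [8, 14, 20, 21, 24] -> counters=[4,7,1,5,4,2,4,2,3,0,5,1,5,0,4,2,1,4,2,2,3,4,0,2,3]
Step 15: insert wju at [3, 6, 12, 14, 21] -> counters=[4,7,1,6,4,2,5,2,3,0,5,1,6,0,5,2,1,4,2,2,3,5,0,2,3]
Final counters=[4,7,1,6,4,2,5,2,3,0,5,1,6,0,5,2,1,4,2,2,3,5,0,2,3] -> 22 nonzero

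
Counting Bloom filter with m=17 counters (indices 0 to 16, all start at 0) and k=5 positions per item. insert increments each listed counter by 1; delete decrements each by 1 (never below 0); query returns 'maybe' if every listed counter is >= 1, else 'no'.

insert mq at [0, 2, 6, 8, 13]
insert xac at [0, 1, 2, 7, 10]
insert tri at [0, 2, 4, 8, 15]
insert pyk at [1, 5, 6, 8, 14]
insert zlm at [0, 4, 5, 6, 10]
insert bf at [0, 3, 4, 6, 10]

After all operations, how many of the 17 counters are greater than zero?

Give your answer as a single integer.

Answer: 13

Derivation:
Step 1: insert mq at [0, 2, 6, 8, 13] -> counters=[1,0,1,0,0,0,1,0,1,0,0,0,0,1,0,0,0]
Step 2: insert xac at [0, 1, 2, 7, 10] -> counters=[2,1,2,0,0,0,1,1,1,0,1,0,0,1,0,0,0]
Step 3: insert tri at [0, 2, 4, 8, 15] -> counters=[3,1,3,0,1,0,1,1,2,0,1,0,0,1,0,1,0]
Step 4: insert pyk at [1, 5, 6, 8, 14] -> counters=[3,2,3,0,1,1,2,1,3,0,1,0,0,1,1,1,0]
Step 5: insert zlm at [0, 4, 5, 6, 10] -> counters=[4,2,3,0,2,2,3,1,3,0,2,0,0,1,1,1,0]
Step 6: insert bf at [0, 3, 4, 6, 10] -> counters=[5,2,3,1,3,2,4,1,3,0,3,0,0,1,1,1,0]
Final counters=[5,2,3,1,3,2,4,1,3,0,3,0,0,1,1,1,0] -> 13 nonzero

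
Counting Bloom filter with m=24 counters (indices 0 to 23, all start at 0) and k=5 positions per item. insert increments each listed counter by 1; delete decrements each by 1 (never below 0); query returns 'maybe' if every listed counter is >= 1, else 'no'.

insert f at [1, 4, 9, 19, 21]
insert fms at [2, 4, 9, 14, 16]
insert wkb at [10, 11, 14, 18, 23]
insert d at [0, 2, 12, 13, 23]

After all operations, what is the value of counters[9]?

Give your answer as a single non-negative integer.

Answer: 2

Derivation:
Step 1: insert f at [1, 4, 9, 19, 21] -> counters=[0,1,0,0,1,0,0,0,0,1,0,0,0,0,0,0,0,0,0,1,0,1,0,0]
Step 2: insert fms at [2, 4, 9, 14, 16] -> counters=[0,1,1,0,2,0,0,0,0,2,0,0,0,0,1,0,1,0,0,1,0,1,0,0]
Step 3: insert wkb at [10, 11, 14, 18, 23] -> counters=[0,1,1,0,2,0,0,0,0,2,1,1,0,0,2,0,1,0,1,1,0,1,0,1]
Step 4: insert d at [0, 2, 12, 13, 23] -> counters=[1,1,2,0,2,0,0,0,0,2,1,1,1,1,2,0,1,0,1,1,0,1,0,2]
Final counters=[1,1,2,0,2,0,0,0,0,2,1,1,1,1,2,0,1,0,1,1,0,1,0,2] -> counters[9]=2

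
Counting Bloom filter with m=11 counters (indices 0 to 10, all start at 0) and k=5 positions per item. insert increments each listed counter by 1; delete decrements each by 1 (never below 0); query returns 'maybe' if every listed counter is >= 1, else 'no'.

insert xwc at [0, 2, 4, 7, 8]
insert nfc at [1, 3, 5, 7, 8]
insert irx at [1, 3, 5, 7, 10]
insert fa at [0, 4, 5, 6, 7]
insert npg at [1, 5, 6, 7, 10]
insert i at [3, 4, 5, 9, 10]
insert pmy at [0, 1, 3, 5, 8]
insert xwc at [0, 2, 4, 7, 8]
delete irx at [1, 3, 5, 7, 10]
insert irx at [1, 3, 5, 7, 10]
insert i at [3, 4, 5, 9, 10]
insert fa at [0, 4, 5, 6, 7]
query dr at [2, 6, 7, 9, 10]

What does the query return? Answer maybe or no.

Step 1: insert xwc at [0, 2, 4, 7, 8] -> counters=[1,0,1,0,1,0,0,1,1,0,0]
Step 2: insert nfc at [1, 3, 5, 7, 8] -> counters=[1,1,1,1,1,1,0,2,2,0,0]
Step 3: insert irx at [1, 3, 5, 7, 10] -> counters=[1,2,1,2,1,2,0,3,2,0,1]
Step 4: insert fa at [0, 4, 5, 6, 7] -> counters=[2,2,1,2,2,3,1,4,2,0,1]
Step 5: insert npg at [1, 5, 6, 7, 10] -> counters=[2,3,1,2,2,4,2,5,2,0,2]
Step 6: insert i at [3, 4, 5, 9, 10] -> counters=[2,3,1,3,3,5,2,5,2,1,3]
Step 7: insert pmy at [0, 1, 3, 5, 8] -> counters=[3,4,1,4,3,6,2,5,3,1,3]
Step 8: insert xwc at [0, 2, 4, 7, 8] -> counters=[4,4,2,4,4,6,2,6,4,1,3]
Step 9: delete irx at [1, 3, 5, 7, 10] -> counters=[4,3,2,3,4,5,2,5,4,1,2]
Step 10: insert irx at [1, 3, 5, 7, 10] -> counters=[4,4,2,4,4,6,2,6,4,1,3]
Step 11: insert i at [3, 4, 5, 9, 10] -> counters=[4,4,2,5,5,7,2,6,4,2,4]
Step 12: insert fa at [0, 4, 5, 6, 7] -> counters=[5,4,2,5,6,8,3,7,4,2,4]
Query dr: check counters[2]=2 counters[6]=3 counters[7]=7 counters[9]=2 counters[10]=4 -> maybe

Answer: maybe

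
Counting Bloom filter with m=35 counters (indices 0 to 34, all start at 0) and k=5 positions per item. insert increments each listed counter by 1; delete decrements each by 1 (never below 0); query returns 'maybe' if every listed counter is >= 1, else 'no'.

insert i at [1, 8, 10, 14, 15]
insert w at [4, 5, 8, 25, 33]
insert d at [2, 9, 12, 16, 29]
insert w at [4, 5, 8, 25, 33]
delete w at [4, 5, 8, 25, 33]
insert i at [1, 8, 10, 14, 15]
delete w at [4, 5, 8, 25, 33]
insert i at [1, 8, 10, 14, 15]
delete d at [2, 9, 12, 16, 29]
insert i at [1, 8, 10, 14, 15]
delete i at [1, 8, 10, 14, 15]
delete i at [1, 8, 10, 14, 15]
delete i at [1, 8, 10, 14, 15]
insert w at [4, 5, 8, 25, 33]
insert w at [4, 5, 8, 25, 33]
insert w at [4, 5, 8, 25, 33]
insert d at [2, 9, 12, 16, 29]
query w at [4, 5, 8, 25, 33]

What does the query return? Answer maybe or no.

Answer: maybe

Derivation:
Step 1: insert i at [1, 8, 10, 14, 15] -> counters=[0,1,0,0,0,0,0,0,1,0,1,0,0,0,1,1,0,0,0,0,0,0,0,0,0,0,0,0,0,0,0,0,0,0,0]
Step 2: insert w at [4, 5, 8, 25, 33] -> counters=[0,1,0,0,1,1,0,0,2,0,1,0,0,0,1,1,0,0,0,0,0,0,0,0,0,1,0,0,0,0,0,0,0,1,0]
Step 3: insert d at [2, 9, 12, 16, 29] -> counters=[0,1,1,0,1,1,0,0,2,1,1,0,1,0,1,1,1,0,0,0,0,0,0,0,0,1,0,0,0,1,0,0,0,1,0]
Step 4: insert w at [4, 5, 8, 25, 33] -> counters=[0,1,1,0,2,2,0,0,3,1,1,0,1,0,1,1,1,0,0,0,0,0,0,0,0,2,0,0,0,1,0,0,0,2,0]
Step 5: delete w at [4, 5, 8, 25, 33] -> counters=[0,1,1,0,1,1,0,0,2,1,1,0,1,0,1,1,1,0,0,0,0,0,0,0,0,1,0,0,0,1,0,0,0,1,0]
Step 6: insert i at [1, 8, 10, 14, 15] -> counters=[0,2,1,0,1,1,0,0,3,1,2,0,1,0,2,2,1,0,0,0,0,0,0,0,0,1,0,0,0,1,0,0,0,1,0]
Step 7: delete w at [4, 5, 8, 25, 33] -> counters=[0,2,1,0,0,0,0,0,2,1,2,0,1,0,2,2,1,0,0,0,0,0,0,0,0,0,0,0,0,1,0,0,0,0,0]
Step 8: insert i at [1, 8, 10, 14, 15] -> counters=[0,3,1,0,0,0,0,0,3,1,3,0,1,0,3,3,1,0,0,0,0,0,0,0,0,0,0,0,0,1,0,0,0,0,0]
Step 9: delete d at [2, 9, 12, 16, 29] -> counters=[0,3,0,0,0,0,0,0,3,0,3,0,0,0,3,3,0,0,0,0,0,0,0,0,0,0,0,0,0,0,0,0,0,0,0]
Step 10: insert i at [1, 8, 10, 14, 15] -> counters=[0,4,0,0,0,0,0,0,4,0,4,0,0,0,4,4,0,0,0,0,0,0,0,0,0,0,0,0,0,0,0,0,0,0,0]
Step 11: delete i at [1, 8, 10, 14, 15] -> counters=[0,3,0,0,0,0,0,0,3,0,3,0,0,0,3,3,0,0,0,0,0,0,0,0,0,0,0,0,0,0,0,0,0,0,0]
Step 12: delete i at [1, 8, 10, 14, 15] -> counters=[0,2,0,0,0,0,0,0,2,0,2,0,0,0,2,2,0,0,0,0,0,0,0,0,0,0,0,0,0,0,0,0,0,0,0]
Step 13: delete i at [1, 8, 10, 14, 15] -> counters=[0,1,0,0,0,0,0,0,1,0,1,0,0,0,1,1,0,0,0,0,0,0,0,0,0,0,0,0,0,0,0,0,0,0,0]
Step 14: insert w at [4, 5, 8, 25, 33] -> counters=[0,1,0,0,1,1,0,0,2,0,1,0,0,0,1,1,0,0,0,0,0,0,0,0,0,1,0,0,0,0,0,0,0,1,0]
Step 15: insert w at [4, 5, 8, 25, 33] -> counters=[0,1,0,0,2,2,0,0,3,0,1,0,0,0,1,1,0,0,0,0,0,0,0,0,0,2,0,0,0,0,0,0,0,2,0]
Step 16: insert w at [4, 5, 8, 25, 33] -> counters=[0,1,0,0,3,3,0,0,4,0,1,0,0,0,1,1,0,0,0,0,0,0,0,0,0,3,0,0,0,0,0,0,0,3,0]
Step 17: insert d at [2, 9, 12, 16, 29] -> counters=[0,1,1,0,3,3,0,0,4,1,1,0,1,0,1,1,1,0,0,0,0,0,0,0,0,3,0,0,0,1,0,0,0,3,0]
Query w: check counters[4]=3 counters[5]=3 counters[8]=4 counters[25]=3 counters[33]=3 -> maybe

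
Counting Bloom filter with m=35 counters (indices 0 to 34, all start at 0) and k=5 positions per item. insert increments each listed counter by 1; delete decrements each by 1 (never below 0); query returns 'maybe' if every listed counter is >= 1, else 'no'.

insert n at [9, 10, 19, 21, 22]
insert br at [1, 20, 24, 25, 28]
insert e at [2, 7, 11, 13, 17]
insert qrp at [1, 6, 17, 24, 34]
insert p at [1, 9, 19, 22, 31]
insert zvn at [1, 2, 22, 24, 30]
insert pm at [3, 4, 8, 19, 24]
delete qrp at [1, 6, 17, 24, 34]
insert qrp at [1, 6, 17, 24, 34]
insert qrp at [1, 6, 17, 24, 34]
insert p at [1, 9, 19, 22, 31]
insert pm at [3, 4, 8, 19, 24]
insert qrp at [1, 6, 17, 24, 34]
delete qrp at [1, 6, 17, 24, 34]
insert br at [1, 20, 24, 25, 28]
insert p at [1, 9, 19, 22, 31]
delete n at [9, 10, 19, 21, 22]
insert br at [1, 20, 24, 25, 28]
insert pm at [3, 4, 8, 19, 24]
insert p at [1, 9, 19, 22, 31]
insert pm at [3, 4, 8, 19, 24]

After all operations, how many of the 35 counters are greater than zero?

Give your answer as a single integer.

Step 1: insert n at [9, 10, 19, 21, 22] -> counters=[0,0,0,0,0,0,0,0,0,1,1,0,0,0,0,0,0,0,0,1,0,1,1,0,0,0,0,0,0,0,0,0,0,0,0]
Step 2: insert br at [1, 20, 24, 25, 28] -> counters=[0,1,0,0,0,0,0,0,0,1,1,0,0,0,0,0,0,0,0,1,1,1,1,0,1,1,0,0,1,0,0,0,0,0,0]
Step 3: insert e at [2, 7, 11, 13, 17] -> counters=[0,1,1,0,0,0,0,1,0,1,1,1,0,1,0,0,0,1,0,1,1,1,1,0,1,1,0,0,1,0,0,0,0,0,0]
Step 4: insert qrp at [1, 6, 17, 24, 34] -> counters=[0,2,1,0,0,0,1,1,0,1,1,1,0,1,0,0,0,2,0,1,1,1,1,0,2,1,0,0,1,0,0,0,0,0,1]
Step 5: insert p at [1, 9, 19, 22, 31] -> counters=[0,3,1,0,0,0,1,1,0,2,1,1,0,1,0,0,0,2,0,2,1,1,2,0,2,1,0,0,1,0,0,1,0,0,1]
Step 6: insert zvn at [1, 2, 22, 24, 30] -> counters=[0,4,2,0,0,0,1,1,0,2,1,1,0,1,0,0,0,2,0,2,1,1,3,0,3,1,0,0,1,0,1,1,0,0,1]
Step 7: insert pm at [3, 4, 8, 19, 24] -> counters=[0,4,2,1,1,0,1,1,1,2,1,1,0,1,0,0,0,2,0,3,1,1,3,0,4,1,0,0,1,0,1,1,0,0,1]
Step 8: delete qrp at [1, 6, 17, 24, 34] -> counters=[0,3,2,1,1,0,0,1,1,2,1,1,0,1,0,0,0,1,0,3,1,1,3,0,3,1,0,0,1,0,1,1,0,0,0]
Step 9: insert qrp at [1, 6, 17, 24, 34] -> counters=[0,4,2,1,1,0,1,1,1,2,1,1,0,1,0,0,0,2,0,3,1,1,3,0,4,1,0,0,1,0,1,1,0,0,1]
Step 10: insert qrp at [1, 6, 17, 24, 34] -> counters=[0,5,2,1,1,0,2,1,1,2,1,1,0,1,0,0,0,3,0,3,1,1,3,0,5,1,0,0,1,0,1,1,0,0,2]
Step 11: insert p at [1, 9, 19, 22, 31] -> counters=[0,6,2,1,1,0,2,1,1,3,1,1,0,1,0,0,0,3,0,4,1,1,4,0,5,1,0,0,1,0,1,2,0,0,2]
Step 12: insert pm at [3, 4, 8, 19, 24] -> counters=[0,6,2,2,2,0,2,1,2,3,1,1,0,1,0,0,0,3,0,5,1,1,4,0,6,1,0,0,1,0,1,2,0,0,2]
Step 13: insert qrp at [1, 6, 17, 24, 34] -> counters=[0,7,2,2,2,0,3,1,2,3,1,1,0,1,0,0,0,4,0,5,1,1,4,0,7,1,0,0,1,0,1,2,0,0,3]
Step 14: delete qrp at [1, 6, 17, 24, 34] -> counters=[0,6,2,2,2,0,2,1,2,3,1,1,0,1,0,0,0,3,0,5,1,1,4,0,6,1,0,0,1,0,1,2,0,0,2]
Step 15: insert br at [1, 20, 24, 25, 28] -> counters=[0,7,2,2,2,0,2,1,2,3,1,1,0,1,0,0,0,3,0,5,2,1,4,0,7,2,0,0,2,0,1,2,0,0,2]
Step 16: insert p at [1, 9, 19, 22, 31] -> counters=[0,8,2,2,2,0,2,1,2,4,1,1,0,1,0,0,0,3,0,6,2,1,5,0,7,2,0,0,2,0,1,3,0,0,2]
Step 17: delete n at [9, 10, 19, 21, 22] -> counters=[0,8,2,2,2,0,2,1,2,3,0,1,0,1,0,0,0,3,0,5,2,0,4,0,7,2,0,0,2,0,1,3,0,0,2]
Step 18: insert br at [1, 20, 24, 25, 28] -> counters=[0,9,2,2,2,0,2,1,2,3,0,1,0,1,0,0,0,3,0,5,3,0,4,0,8,3,0,0,3,0,1,3,0,0,2]
Step 19: insert pm at [3, 4, 8, 19, 24] -> counters=[0,9,2,3,3,0,2,1,3,3,0,1,0,1,0,0,0,3,0,6,3,0,4,0,9,3,0,0,3,0,1,3,0,0,2]
Step 20: insert p at [1, 9, 19, 22, 31] -> counters=[0,10,2,3,3,0,2,1,3,4,0,1,0,1,0,0,0,3,0,7,3,0,5,0,9,3,0,0,3,0,1,4,0,0,2]
Step 21: insert pm at [3, 4, 8, 19, 24] -> counters=[0,10,2,4,4,0,2,1,4,4,0,1,0,1,0,0,0,3,0,8,3,0,5,0,10,3,0,0,3,0,1,4,0,0,2]
Final counters=[0,10,2,4,4,0,2,1,4,4,0,1,0,1,0,0,0,3,0,8,3,0,5,0,10,3,0,0,3,0,1,4,0,0,2] -> 20 nonzero

Answer: 20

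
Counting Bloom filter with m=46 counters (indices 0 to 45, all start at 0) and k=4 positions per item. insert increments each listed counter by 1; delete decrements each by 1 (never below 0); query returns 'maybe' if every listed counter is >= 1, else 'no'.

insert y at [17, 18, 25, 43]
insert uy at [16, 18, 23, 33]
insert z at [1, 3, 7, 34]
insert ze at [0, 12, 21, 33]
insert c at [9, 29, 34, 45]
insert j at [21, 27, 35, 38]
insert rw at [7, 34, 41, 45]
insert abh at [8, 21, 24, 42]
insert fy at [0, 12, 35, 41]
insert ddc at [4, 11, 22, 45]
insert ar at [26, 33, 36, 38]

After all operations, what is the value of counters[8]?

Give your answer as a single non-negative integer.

Answer: 1

Derivation:
Step 1: insert y at [17, 18, 25, 43] -> counters=[0,0,0,0,0,0,0,0,0,0,0,0,0,0,0,0,0,1,1,0,0,0,0,0,0,1,0,0,0,0,0,0,0,0,0,0,0,0,0,0,0,0,0,1,0,0]
Step 2: insert uy at [16, 18, 23, 33] -> counters=[0,0,0,0,0,0,0,0,0,0,0,0,0,0,0,0,1,1,2,0,0,0,0,1,0,1,0,0,0,0,0,0,0,1,0,0,0,0,0,0,0,0,0,1,0,0]
Step 3: insert z at [1, 3, 7, 34] -> counters=[0,1,0,1,0,0,0,1,0,0,0,0,0,0,0,0,1,1,2,0,0,0,0,1,0,1,0,0,0,0,0,0,0,1,1,0,0,0,0,0,0,0,0,1,0,0]
Step 4: insert ze at [0, 12, 21, 33] -> counters=[1,1,0,1,0,0,0,1,0,0,0,0,1,0,0,0,1,1,2,0,0,1,0,1,0,1,0,0,0,0,0,0,0,2,1,0,0,0,0,0,0,0,0,1,0,0]
Step 5: insert c at [9, 29, 34, 45] -> counters=[1,1,0,1,0,0,0,1,0,1,0,0,1,0,0,0,1,1,2,0,0,1,0,1,0,1,0,0,0,1,0,0,0,2,2,0,0,0,0,0,0,0,0,1,0,1]
Step 6: insert j at [21, 27, 35, 38] -> counters=[1,1,0,1,0,0,0,1,0,1,0,0,1,0,0,0,1,1,2,0,0,2,0,1,0,1,0,1,0,1,0,0,0,2,2,1,0,0,1,0,0,0,0,1,0,1]
Step 7: insert rw at [7, 34, 41, 45] -> counters=[1,1,0,1,0,0,0,2,0,1,0,0,1,0,0,0,1,1,2,0,0,2,0,1,0,1,0,1,0,1,0,0,0,2,3,1,0,0,1,0,0,1,0,1,0,2]
Step 8: insert abh at [8, 21, 24, 42] -> counters=[1,1,0,1,0,0,0,2,1,1,0,0,1,0,0,0,1,1,2,0,0,3,0,1,1,1,0,1,0,1,0,0,0,2,3,1,0,0,1,0,0,1,1,1,0,2]
Step 9: insert fy at [0, 12, 35, 41] -> counters=[2,1,0,1,0,0,0,2,1,1,0,0,2,0,0,0,1,1,2,0,0,3,0,1,1,1,0,1,0,1,0,0,0,2,3,2,0,0,1,0,0,2,1,1,0,2]
Step 10: insert ddc at [4, 11, 22, 45] -> counters=[2,1,0,1,1,0,0,2,1,1,0,1,2,0,0,0,1,1,2,0,0,3,1,1,1,1,0,1,0,1,0,0,0,2,3,2,0,0,1,0,0,2,1,1,0,3]
Step 11: insert ar at [26, 33, 36, 38] -> counters=[2,1,0,1,1,0,0,2,1,1,0,1,2,0,0,0,1,1,2,0,0,3,1,1,1,1,1,1,0,1,0,0,0,3,3,2,1,0,2,0,0,2,1,1,0,3]
Final counters=[2,1,0,1,1,0,0,2,1,1,0,1,2,0,0,0,1,1,2,0,0,3,1,1,1,1,1,1,0,1,0,0,0,3,3,2,1,0,2,0,0,2,1,1,0,3] -> counters[8]=1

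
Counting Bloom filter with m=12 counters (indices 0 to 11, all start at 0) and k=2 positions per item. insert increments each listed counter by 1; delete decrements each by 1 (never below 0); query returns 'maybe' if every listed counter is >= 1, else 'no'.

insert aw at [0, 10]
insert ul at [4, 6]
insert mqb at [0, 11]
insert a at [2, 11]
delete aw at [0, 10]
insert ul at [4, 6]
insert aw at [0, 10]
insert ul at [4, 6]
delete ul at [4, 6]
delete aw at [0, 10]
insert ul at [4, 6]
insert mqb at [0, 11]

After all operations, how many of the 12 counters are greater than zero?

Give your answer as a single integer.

Answer: 5

Derivation:
Step 1: insert aw at [0, 10] -> counters=[1,0,0,0,0,0,0,0,0,0,1,0]
Step 2: insert ul at [4, 6] -> counters=[1,0,0,0,1,0,1,0,0,0,1,0]
Step 3: insert mqb at [0, 11] -> counters=[2,0,0,0,1,0,1,0,0,0,1,1]
Step 4: insert a at [2, 11] -> counters=[2,0,1,0,1,0,1,0,0,0,1,2]
Step 5: delete aw at [0, 10] -> counters=[1,0,1,0,1,0,1,0,0,0,0,2]
Step 6: insert ul at [4, 6] -> counters=[1,0,1,0,2,0,2,0,0,0,0,2]
Step 7: insert aw at [0, 10] -> counters=[2,0,1,0,2,0,2,0,0,0,1,2]
Step 8: insert ul at [4, 6] -> counters=[2,0,1,0,3,0,3,0,0,0,1,2]
Step 9: delete ul at [4, 6] -> counters=[2,0,1,0,2,0,2,0,0,0,1,2]
Step 10: delete aw at [0, 10] -> counters=[1,0,1,0,2,0,2,0,0,0,0,2]
Step 11: insert ul at [4, 6] -> counters=[1,0,1,0,3,0,3,0,0,0,0,2]
Step 12: insert mqb at [0, 11] -> counters=[2,0,1,0,3,0,3,0,0,0,0,3]
Final counters=[2,0,1,0,3,0,3,0,0,0,0,3] -> 5 nonzero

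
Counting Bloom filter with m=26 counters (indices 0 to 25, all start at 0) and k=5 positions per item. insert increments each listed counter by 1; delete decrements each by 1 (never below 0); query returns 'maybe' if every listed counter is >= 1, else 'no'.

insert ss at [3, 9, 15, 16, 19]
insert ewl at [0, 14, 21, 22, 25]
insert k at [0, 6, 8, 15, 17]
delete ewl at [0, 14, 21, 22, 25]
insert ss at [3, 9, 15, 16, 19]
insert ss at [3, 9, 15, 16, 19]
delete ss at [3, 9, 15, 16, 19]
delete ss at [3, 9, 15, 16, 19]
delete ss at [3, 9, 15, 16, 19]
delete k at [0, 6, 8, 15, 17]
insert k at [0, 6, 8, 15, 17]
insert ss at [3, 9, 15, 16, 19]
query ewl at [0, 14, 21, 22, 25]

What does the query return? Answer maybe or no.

Answer: no

Derivation:
Step 1: insert ss at [3, 9, 15, 16, 19] -> counters=[0,0,0,1,0,0,0,0,0,1,0,0,0,0,0,1,1,0,0,1,0,0,0,0,0,0]
Step 2: insert ewl at [0, 14, 21, 22, 25] -> counters=[1,0,0,1,0,0,0,0,0,1,0,0,0,0,1,1,1,0,0,1,0,1,1,0,0,1]
Step 3: insert k at [0, 6, 8, 15, 17] -> counters=[2,0,0,1,0,0,1,0,1,1,0,0,0,0,1,2,1,1,0,1,0,1,1,0,0,1]
Step 4: delete ewl at [0, 14, 21, 22, 25] -> counters=[1,0,0,1,0,0,1,0,1,1,0,0,0,0,0,2,1,1,0,1,0,0,0,0,0,0]
Step 5: insert ss at [3, 9, 15, 16, 19] -> counters=[1,0,0,2,0,0,1,0,1,2,0,0,0,0,0,3,2,1,0,2,0,0,0,0,0,0]
Step 6: insert ss at [3, 9, 15, 16, 19] -> counters=[1,0,0,3,0,0,1,0,1,3,0,0,0,0,0,4,3,1,0,3,0,0,0,0,0,0]
Step 7: delete ss at [3, 9, 15, 16, 19] -> counters=[1,0,0,2,0,0,1,0,1,2,0,0,0,0,0,3,2,1,0,2,0,0,0,0,0,0]
Step 8: delete ss at [3, 9, 15, 16, 19] -> counters=[1,0,0,1,0,0,1,0,1,1,0,0,0,0,0,2,1,1,0,1,0,0,0,0,0,0]
Step 9: delete ss at [3, 9, 15, 16, 19] -> counters=[1,0,0,0,0,0,1,0,1,0,0,0,0,0,0,1,0,1,0,0,0,0,0,0,0,0]
Step 10: delete k at [0, 6, 8, 15, 17] -> counters=[0,0,0,0,0,0,0,0,0,0,0,0,0,0,0,0,0,0,0,0,0,0,0,0,0,0]
Step 11: insert k at [0, 6, 8, 15, 17] -> counters=[1,0,0,0,0,0,1,0,1,0,0,0,0,0,0,1,0,1,0,0,0,0,0,0,0,0]
Step 12: insert ss at [3, 9, 15, 16, 19] -> counters=[1,0,0,1,0,0,1,0,1,1,0,0,0,0,0,2,1,1,0,1,0,0,0,0,0,0]
Query ewl: check counters[0]=1 counters[14]=0 counters[21]=0 counters[22]=0 counters[25]=0 -> no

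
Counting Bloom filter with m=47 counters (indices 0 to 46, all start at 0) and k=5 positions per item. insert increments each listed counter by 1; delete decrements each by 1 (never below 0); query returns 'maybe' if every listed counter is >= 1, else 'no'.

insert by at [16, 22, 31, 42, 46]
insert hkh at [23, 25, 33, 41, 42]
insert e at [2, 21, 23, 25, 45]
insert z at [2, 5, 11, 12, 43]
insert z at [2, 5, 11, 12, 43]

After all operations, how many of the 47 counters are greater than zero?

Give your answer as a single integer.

Step 1: insert by at [16, 22, 31, 42, 46] -> counters=[0,0,0,0,0,0,0,0,0,0,0,0,0,0,0,0,1,0,0,0,0,0,1,0,0,0,0,0,0,0,0,1,0,0,0,0,0,0,0,0,0,0,1,0,0,0,1]
Step 2: insert hkh at [23, 25, 33, 41, 42] -> counters=[0,0,0,0,0,0,0,0,0,0,0,0,0,0,0,0,1,0,0,0,0,0,1,1,0,1,0,0,0,0,0,1,0,1,0,0,0,0,0,0,0,1,2,0,0,0,1]
Step 3: insert e at [2, 21, 23, 25, 45] -> counters=[0,0,1,0,0,0,0,0,0,0,0,0,0,0,0,0,1,0,0,0,0,1,1,2,0,2,0,0,0,0,0,1,0,1,0,0,0,0,0,0,0,1,2,0,0,1,1]
Step 4: insert z at [2, 5, 11, 12, 43] -> counters=[0,0,2,0,0,1,0,0,0,0,0,1,1,0,0,0,1,0,0,0,0,1,1,2,0,2,0,0,0,0,0,1,0,1,0,0,0,0,0,0,0,1,2,1,0,1,1]
Step 5: insert z at [2, 5, 11, 12, 43] -> counters=[0,0,3,0,0,2,0,0,0,0,0,2,2,0,0,0,1,0,0,0,0,1,1,2,0,2,0,0,0,0,0,1,0,1,0,0,0,0,0,0,0,1,2,2,0,1,1]
Final counters=[0,0,3,0,0,2,0,0,0,0,0,2,2,0,0,0,1,0,0,0,0,1,1,2,0,2,0,0,0,0,0,1,0,1,0,0,0,0,0,0,0,1,2,2,0,1,1] -> 16 nonzero

Answer: 16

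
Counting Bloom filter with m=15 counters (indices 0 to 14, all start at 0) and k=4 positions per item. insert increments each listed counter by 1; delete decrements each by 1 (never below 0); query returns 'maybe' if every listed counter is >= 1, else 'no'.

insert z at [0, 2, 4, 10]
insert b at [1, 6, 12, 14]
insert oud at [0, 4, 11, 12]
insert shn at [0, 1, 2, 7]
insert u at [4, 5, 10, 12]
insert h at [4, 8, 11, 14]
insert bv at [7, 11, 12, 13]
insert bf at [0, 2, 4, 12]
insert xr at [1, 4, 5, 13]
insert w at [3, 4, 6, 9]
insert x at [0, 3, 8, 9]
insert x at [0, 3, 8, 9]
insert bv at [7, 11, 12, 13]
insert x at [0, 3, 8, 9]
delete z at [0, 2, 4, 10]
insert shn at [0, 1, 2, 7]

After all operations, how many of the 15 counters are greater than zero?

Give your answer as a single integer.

Answer: 15

Derivation:
Step 1: insert z at [0, 2, 4, 10] -> counters=[1,0,1,0,1,0,0,0,0,0,1,0,0,0,0]
Step 2: insert b at [1, 6, 12, 14] -> counters=[1,1,1,0,1,0,1,0,0,0,1,0,1,0,1]
Step 3: insert oud at [0, 4, 11, 12] -> counters=[2,1,1,0,2,0,1,0,0,0,1,1,2,0,1]
Step 4: insert shn at [0, 1, 2, 7] -> counters=[3,2,2,0,2,0,1,1,0,0,1,1,2,0,1]
Step 5: insert u at [4, 5, 10, 12] -> counters=[3,2,2,0,3,1,1,1,0,0,2,1,3,0,1]
Step 6: insert h at [4, 8, 11, 14] -> counters=[3,2,2,0,4,1,1,1,1,0,2,2,3,0,2]
Step 7: insert bv at [7, 11, 12, 13] -> counters=[3,2,2,0,4,1,1,2,1,0,2,3,4,1,2]
Step 8: insert bf at [0, 2, 4, 12] -> counters=[4,2,3,0,5,1,1,2,1,0,2,3,5,1,2]
Step 9: insert xr at [1, 4, 5, 13] -> counters=[4,3,3,0,6,2,1,2,1,0,2,3,5,2,2]
Step 10: insert w at [3, 4, 6, 9] -> counters=[4,3,3,1,7,2,2,2,1,1,2,3,5,2,2]
Step 11: insert x at [0, 3, 8, 9] -> counters=[5,3,3,2,7,2,2,2,2,2,2,3,5,2,2]
Step 12: insert x at [0, 3, 8, 9] -> counters=[6,3,3,3,7,2,2,2,3,3,2,3,5,2,2]
Step 13: insert bv at [7, 11, 12, 13] -> counters=[6,3,3,3,7,2,2,3,3,3,2,4,6,3,2]
Step 14: insert x at [0, 3, 8, 9] -> counters=[7,3,3,4,7,2,2,3,4,4,2,4,6,3,2]
Step 15: delete z at [0, 2, 4, 10] -> counters=[6,3,2,4,6,2,2,3,4,4,1,4,6,3,2]
Step 16: insert shn at [0, 1, 2, 7] -> counters=[7,4,3,4,6,2,2,4,4,4,1,4,6,3,2]
Final counters=[7,4,3,4,6,2,2,4,4,4,1,4,6,3,2] -> 15 nonzero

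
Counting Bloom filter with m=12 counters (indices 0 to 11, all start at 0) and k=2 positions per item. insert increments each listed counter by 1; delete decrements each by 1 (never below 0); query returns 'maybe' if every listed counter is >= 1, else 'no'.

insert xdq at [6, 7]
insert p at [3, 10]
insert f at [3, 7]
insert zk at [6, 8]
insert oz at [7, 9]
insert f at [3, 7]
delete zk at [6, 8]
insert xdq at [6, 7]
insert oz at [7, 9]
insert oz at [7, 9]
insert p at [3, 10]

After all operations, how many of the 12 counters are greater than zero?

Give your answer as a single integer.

Answer: 5

Derivation:
Step 1: insert xdq at [6, 7] -> counters=[0,0,0,0,0,0,1,1,0,0,0,0]
Step 2: insert p at [3, 10] -> counters=[0,0,0,1,0,0,1,1,0,0,1,0]
Step 3: insert f at [3, 7] -> counters=[0,0,0,2,0,0,1,2,0,0,1,0]
Step 4: insert zk at [6, 8] -> counters=[0,0,0,2,0,0,2,2,1,0,1,0]
Step 5: insert oz at [7, 9] -> counters=[0,0,0,2,0,0,2,3,1,1,1,0]
Step 6: insert f at [3, 7] -> counters=[0,0,0,3,0,0,2,4,1,1,1,0]
Step 7: delete zk at [6, 8] -> counters=[0,0,0,3,0,0,1,4,0,1,1,0]
Step 8: insert xdq at [6, 7] -> counters=[0,0,0,3,0,0,2,5,0,1,1,0]
Step 9: insert oz at [7, 9] -> counters=[0,0,0,3,0,0,2,6,0,2,1,0]
Step 10: insert oz at [7, 9] -> counters=[0,0,0,3,0,0,2,7,0,3,1,0]
Step 11: insert p at [3, 10] -> counters=[0,0,0,4,0,0,2,7,0,3,2,0]
Final counters=[0,0,0,4,0,0,2,7,0,3,2,0] -> 5 nonzero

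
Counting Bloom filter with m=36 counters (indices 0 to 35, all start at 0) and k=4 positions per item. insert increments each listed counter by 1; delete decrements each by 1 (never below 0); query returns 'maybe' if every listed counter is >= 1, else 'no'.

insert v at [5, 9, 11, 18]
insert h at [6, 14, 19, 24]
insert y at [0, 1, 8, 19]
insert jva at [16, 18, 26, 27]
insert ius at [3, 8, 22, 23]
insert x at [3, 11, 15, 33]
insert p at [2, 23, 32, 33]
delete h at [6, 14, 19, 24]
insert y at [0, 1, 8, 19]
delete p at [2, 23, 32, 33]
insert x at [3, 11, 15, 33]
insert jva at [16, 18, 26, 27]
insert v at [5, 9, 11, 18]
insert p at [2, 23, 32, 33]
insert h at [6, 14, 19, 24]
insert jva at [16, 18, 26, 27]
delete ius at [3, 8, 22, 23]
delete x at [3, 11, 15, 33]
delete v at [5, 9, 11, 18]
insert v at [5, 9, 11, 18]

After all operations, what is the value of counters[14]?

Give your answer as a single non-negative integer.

Step 1: insert v at [5, 9, 11, 18] -> counters=[0,0,0,0,0,1,0,0,0,1,0,1,0,0,0,0,0,0,1,0,0,0,0,0,0,0,0,0,0,0,0,0,0,0,0,0]
Step 2: insert h at [6, 14, 19, 24] -> counters=[0,0,0,0,0,1,1,0,0,1,0,1,0,0,1,0,0,0,1,1,0,0,0,0,1,0,0,0,0,0,0,0,0,0,0,0]
Step 3: insert y at [0, 1, 8, 19] -> counters=[1,1,0,0,0,1,1,0,1,1,0,1,0,0,1,0,0,0,1,2,0,0,0,0,1,0,0,0,0,0,0,0,0,0,0,0]
Step 4: insert jva at [16, 18, 26, 27] -> counters=[1,1,0,0,0,1,1,0,1,1,0,1,0,0,1,0,1,0,2,2,0,0,0,0,1,0,1,1,0,0,0,0,0,0,0,0]
Step 5: insert ius at [3, 8, 22, 23] -> counters=[1,1,0,1,0,1,1,0,2,1,0,1,0,0,1,0,1,0,2,2,0,0,1,1,1,0,1,1,0,0,0,0,0,0,0,0]
Step 6: insert x at [3, 11, 15, 33] -> counters=[1,1,0,2,0,1,1,0,2,1,0,2,0,0,1,1,1,0,2,2,0,0,1,1,1,0,1,1,0,0,0,0,0,1,0,0]
Step 7: insert p at [2, 23, 32, 33] -> counters=[1,1,1,2,0,1,1,0,2,1,0,2,0,0,1,1,1,0,2,2,0,0,1,2,1,0,1,1,0,0,0,0,1,2,0,0]
Step 8: delete h at [6, 14, 19, 24] -> counters=[1,1,1,2,0,1,0,0,2,1,0,2,0,0,0,1,1,0,2,1,0,0,1,2,0,0,1,1,0,0,0,0,1,2,0,0]
Step 9: insert y at [0, 1, 8, 19] -> counters=[2,2,1,2,0,1,0,0,3,1,0,2,0,0,0,1,1,0,2,2,0,0,1,2,0,0,1,1,0,0,0,0,1,2,0,0]
Step 10: delete p at [2, 23, 32, 33] -> counters=[2,2,0,2,0,1,0,0,3,1,0,2,0,0,0,1,1,0,2,2,0,0,1,1,0,0,1,1,0,0,0,0,0,1,0,0]
Step 11: insert x at [3, 11, 15, 33] -> counters=[2,2,0,3,0,1,0,0,3,1,0,3,0,0,0,2,1,0,2,2,0,0,1,1,0,0,1,1,0,0,0,0,0,2,0,0]
Step 12: insert jva at [16, 18, 26, 27] -> counters=[2,2,0,3,0,1,0,0,3,1,0,3,0,0,0,2,2,0,3,2,0,0,1,1,0,0,2,2,0,0,0,0,0,2,0,0]
Step 13: insert v at [5, 9, 11, 18] -> counters=[2,2,0,3,0,2,0,0,3,2,0,4,0,0,0,2,2,0,4,2,0,0,1,1,0,0,2,2,0,0,0,0,0,2,0,0]
Step 14: insert p at [2, 23, 32, 33] -> counters=[2,2,1,3,0,2,0,0,3,2,0,4,0,0,0,2,2,0,4,2,0,0,1,2,0,0,2,2,0,0,0,0,1,3,0,0]
Step 15: insert h at [6, 14, 19, 24] -> counters=[2,2,1,3,0,2,1,0,3,2,0,4,0,0,1,2,2,0,4,3,0,0,1,2,1,0,2,2,0,0,0,0,1,3,0,0]
Step 16: insert jva at [16, 18, 26, 27] -> counters=[2,2,1,3,0,2,1,0,3,2,0,4,0,0,1,2,3,0,5,3,0,0,1,2,1,0,3,3,0,0,0,0,1,3,0,0]
Step 17: delete ius at [3, 8, 22, 23] -> counters=[2,2,1,2,0,2,1,0,2,2,0,4,0,0,1,2,3,0,5,3,0,0,0,1,1,0,3,3,0,0,0,0,1,3,0,0]
Step 18: delete x at [3, 11, 15, 33] -> counters=[2,2,1,1,0,2,1,0,2,2,0,3,0,0,1,1,3,0,5,3,0,0,0,1,1,0,3,3,0,0,0,0,1,2,0,0]
Step 19: delete v at [5, 9, 11, 18] -> counters=[2,2,1,1,0,1,1,0,2,1,0,2,0,0,1,1,3,0,4,3,0,0,0,1,1,0,3,3,0,0,0,0,1,2,0,0]
Step 20: insert v at [5, 9, 11, 18] -> counters=[2,2,1,1,0,2,1,0,2,2,0,3,0,0,1,1,3,0,5,3,0,0,0,1,1,0,3,3,0,0,0,0,1,2,0,0]
Final counters=[2,2,1,1,0,2,1,0,2,2,0,3,0,0,1,1,3,0,5,3,0,0,0,1,1,0,3,3,0,0,0,0,1,2,0,0] -> counters[14]=1

Answer: 1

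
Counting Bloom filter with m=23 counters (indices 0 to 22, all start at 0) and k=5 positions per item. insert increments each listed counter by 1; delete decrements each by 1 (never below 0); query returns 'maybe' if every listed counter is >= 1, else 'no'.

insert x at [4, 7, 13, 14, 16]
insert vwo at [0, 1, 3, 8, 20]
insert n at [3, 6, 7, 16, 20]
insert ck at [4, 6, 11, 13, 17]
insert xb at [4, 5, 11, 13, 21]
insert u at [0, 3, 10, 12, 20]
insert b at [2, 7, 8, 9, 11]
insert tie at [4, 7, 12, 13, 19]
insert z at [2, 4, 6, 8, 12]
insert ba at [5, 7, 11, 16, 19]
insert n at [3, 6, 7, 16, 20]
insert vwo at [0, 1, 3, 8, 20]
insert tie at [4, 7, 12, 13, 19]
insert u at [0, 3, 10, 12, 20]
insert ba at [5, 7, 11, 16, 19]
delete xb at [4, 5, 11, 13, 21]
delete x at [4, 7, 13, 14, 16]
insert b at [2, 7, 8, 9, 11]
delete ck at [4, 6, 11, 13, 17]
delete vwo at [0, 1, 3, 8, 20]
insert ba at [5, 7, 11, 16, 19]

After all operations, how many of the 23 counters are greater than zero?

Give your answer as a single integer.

Answer: 17

Derivation:
Step 1: insert x at [4, 7, 13, 14, 16] -> counters=[0,0,0,0,1,0,0,1,0,0,0,0,0,1,1,0,1,0,0,0,0,0,0]
Step 2: insert vwo at [0, 1, 3, 8, 20] -> counters=[1,1,0,1,1,0,0,1,1,0,0,0,0,1,1,0,1,0,0,0,1,0,0]
Step 3: insert n at [3, 6, 7, 16, 20] -> counters=[1,1,0,2,1,0,1,2,1,0,0,0,0,1,1,0,2,0,0,0,2,0,0]
Step 4: insert ck at [4, 6, 11, 13, 17] -> counters=[1,1,0,2,2,0,2,2,1,0,0,1,0,2,1,0,2,1,0,0,2,0,0]
Step 5: insert xb at [4, 5, 11, 13, 21] -> counters=[1,1,0,2,3,1,2,2,1,0,0,2,0,3,1,0,2,1,0,0,2,1,0]
Step 6: insert u at [0, 3, 10, 12, 20] -> counters=[2,1,0,3,3,1,2,2,1,0,1,2,1,3,1,0,2,1,0,0,3,1,0]
Step 7: insert b at [2, 7, 8, 9, 11] -> counters=[2,1,1,3,3,1,2,3,2,1,1,3,1,3,1,0,2,1,0,0,3,1,0]
Step 8: insert tie at [4, 7, 12, 13, 19] -> counters=[2,1,1,3,4,1,2,4,2,1,1,3,2,4,1,0,2,1,0,1,3,1,0]
Step 9: insert z at [2, 4, 6, 8, 12] -> counters=[2,1,2,3,5,1,3,4,3,1,1,3,3,4,1,0,2,1,0,1,3,1,0]
Step 10: insert ba at [5, 7, 11, 16, 19] -> counters=[2,1,2,3,5,2,3,5,3,1,1,4,3,4,1,0,3,1,0,2,3,1,0]
Step 11: insert n at [3, 6, 7, 16, 20] -> counters=[2,1,2,4,5,2,4,6,3,1,1,4,3,4,1,0,4,1,0,2,4,1,0]
Step 12: insert vwo at [0, 1, 3, 8, 20] -> counters=[3,2,2,5,5,2,4,6,4,1,1,4,3,4,1,0,4,1,0,2,5,1,0]
Step 13: insert tie at [4, 7, 12, 13, 19] -> counters=[3,2,2,5,6,2,4,7,4,1,1,4,4,5,1,0,4,1,0,3,5,1,0]
Step 14: insert u at [0, 3, 10, 12, 20] -> counters=[4,2,2,6,6,2,4,7,4,1,2,4,5,5,1,0,4,1,0,3,6,1,0]
Step 15: insert ba at [5, 7, 11, 16, 19] -> counters=[4,2,2,6,6,3,4,8,4,1,2,5,5,5,1,0,5,1,0,4,6,1,0]
Step 16: delete xb at [4, 5, 11, 13, 21] -> counters=[4,2,2,6,5,2,4,8,4,1,2,4,5,4,1,0,5,1,0,4,6,0,0]
Step 17: delete x at [4, 7, 13, 14, 16] -> counters=[4,2,2,6,4,2,4,7,4,1,2,4,5,3,0,0,4,1,0,4,6,0,0]
Step 18: insert b at [2, 7, 8, 9, 11] -> counters=[4,2,3,6,4,2,4,8,5,2,2,5,5,3,0,0,4,1,0,4,6,0,0]
Step 19: delete ck at [4, 6, 11, 13, 17] -> counters=[4,2,3,6,3,2,3,8,5,2,2,4,5,2,0,0,4,0,0,4,6,0,0]
Step 20: delete vwo at [0, 1, 3, 8, 20] -> counters=[3,1,3,5,3,2,3,8,4,2,2,4,5,2,0,0,4,0,0,4,5,0,0]
Step 21: insert ba at [5, 7, 11, 16, 19] -> counters=[3,1,3,5,3,3,3,9,4,2,2,5,5,2,0,0,5,0,0,5,5,0,0]
Final counters=[3,1,3,5,3,3,3,9,4,2,2,5,5,2,0,0,5,0,0,5,5,0,0] -> 17 nonzero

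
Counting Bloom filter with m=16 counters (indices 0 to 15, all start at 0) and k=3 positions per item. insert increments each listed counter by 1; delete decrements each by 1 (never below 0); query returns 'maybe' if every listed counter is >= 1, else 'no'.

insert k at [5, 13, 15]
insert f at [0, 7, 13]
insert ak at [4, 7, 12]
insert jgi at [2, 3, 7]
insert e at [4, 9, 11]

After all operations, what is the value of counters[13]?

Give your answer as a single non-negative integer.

Step 1: insert k at [5, 13, 15] -> counters=[0,0,0,0,0,1,0,0,0,0,0,0,0,1,0,1]
Step 2: insert f at [0, 7, 13] -> counters=[1,0,0,0,0,1,0,1,0,0,0,0,0,2,0,1]
Step 3: insert ak at [4, 7, 12] -> counters=[1,0,0,0,1,1,0,2,0,0,0,0,1,2,0,1]
Step 4: insert jgi at [2, 3, 7] -> counters=[1,0,1,1,1,1,0,3,0,0,0,0,1,2,0,1]
Step 5: insert e at [4, 9, 11] -> counters=[1,0,1,1,2,1,0,3,0,1,0,1,1,2,0,1]
Final counters=[1,0,1,1,2,1,0,3,0,1,0,1,1,2,0,1] -> counters[13]=2

Answer: 2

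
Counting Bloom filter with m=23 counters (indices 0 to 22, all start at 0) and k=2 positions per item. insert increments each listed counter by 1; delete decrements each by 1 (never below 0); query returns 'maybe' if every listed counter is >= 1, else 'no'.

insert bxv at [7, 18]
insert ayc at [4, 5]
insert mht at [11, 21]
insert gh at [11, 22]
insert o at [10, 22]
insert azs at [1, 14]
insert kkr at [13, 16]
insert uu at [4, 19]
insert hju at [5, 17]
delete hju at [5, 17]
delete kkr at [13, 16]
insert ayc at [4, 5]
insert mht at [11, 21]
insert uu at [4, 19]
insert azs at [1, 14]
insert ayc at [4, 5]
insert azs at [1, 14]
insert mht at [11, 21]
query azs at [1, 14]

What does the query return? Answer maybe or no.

Step 1: insert bxv at [7, 18] -> counters=[0,0,0,0,0,0,0,1,0,0,0,0,0,0,0,0,0,0,1,0,0,0,0]
Step 2: insert ayc at [4, 5] -> counters=[0,0,0,0,1,1,0,1,0,0,0,0,0,0,0,0,0,0,1,0,0,0,0]
Step 3: insert mht at [11, 21] -> counters=[0,0,0,0,1,1,0,1,0,0,0,1,0,0,0,0,0,0,1,0,0,1,0]
Step 4: insert gh at [11, 22] -> counters=[0,0,0,0,1,1,0,1,0,0,0,2,0,0,0,0,0,0,1,0,0,1,1]
Step 5: insert o at [10, 22] -> counters=[0,0,0,0,1,1,0,1,0,0,1,2,0,0,0,0,0,0,1,0,0,1,2]
Step 6: insert azs at [1, 14] -> counters=[0,1,0,0,1,1,0,1,0,0,1,2,0,0,1,0,0,0,1,0,0,1,2]
Step 7: insert kkr at [13, 16] -> counters=[0,1,0,0,1,1,0,1,0,0,1,2,0,1,1,0,1,0,1,0,0,1,2]
Step 8: insert uu at [4, 19] -> counters=[0,1,0,0,2,1,0,1,0,0,1,2,0,1,1,0,1,0,1,1,0,1,2]
Step 9: insert hju at [5, 17] -> counters=[0,1,0,0,2,2,0,1,0,0,1,2,0,1,1,0,1,1,1,1,0,1,2]
Step 10: delete hju at [5, 17] -> counters=[0,1,0,0,2,1,0,1,0,0,1,2,0,1,1,0,1,0,1,1,0,1,2]
Step 11: delete kkr at [13, 16] -> counters=[0,1,0,0,2,1,0,1,0,0,1,2,0,0,1,0,0,0,1,1,0,1,2]
Step 12: insert ayc at [4, 5] -> counters=[0,1,0,0,3,2,0,1,0,0,1,2,0,0,1,0,0,0,1,1,0,1,2]
Step 13: insert mht at [11, 21] -> counters=[0,1,0,0,3,2,0,1,0,0,1,3,0,0,1,0,0,0,1,1,0,2,2]
Step 14: insert uu at [4, 19] -> counters=[0,1,0,0,4,2,0,1,0,0,1,3,0,0,1,0,0,0,1,2,0,2,2]
Step 15: insert azs at [1, 14] -> counters=[0,2,0,0,4,2,0,1,0,0,1,3,0,0,2,0,0,0,1,2,0,2,2]
Step 16: insert ayc at [4, 5] -> counters=[0,2,0,0,5,3,0,1,0,0,1,3,0,0,2,0,0,0,1,2,0,2,2]
Step 17: insert azs at [1, 14] -> counters=[0,3,0,0,5,3,0,1,0,0,1,3,0,0,3,0,0,0,1,2,0,2,2]
Step 18: insert mht at [11, 21] -> counters=[0,3,0,0,5,3,0,1,0,0,1,4,0,0,3,0,0,0,1,2,0,3,2]
Query azs: check counters[1]=3 counters[14]=3 -> maybe

Answer: maybe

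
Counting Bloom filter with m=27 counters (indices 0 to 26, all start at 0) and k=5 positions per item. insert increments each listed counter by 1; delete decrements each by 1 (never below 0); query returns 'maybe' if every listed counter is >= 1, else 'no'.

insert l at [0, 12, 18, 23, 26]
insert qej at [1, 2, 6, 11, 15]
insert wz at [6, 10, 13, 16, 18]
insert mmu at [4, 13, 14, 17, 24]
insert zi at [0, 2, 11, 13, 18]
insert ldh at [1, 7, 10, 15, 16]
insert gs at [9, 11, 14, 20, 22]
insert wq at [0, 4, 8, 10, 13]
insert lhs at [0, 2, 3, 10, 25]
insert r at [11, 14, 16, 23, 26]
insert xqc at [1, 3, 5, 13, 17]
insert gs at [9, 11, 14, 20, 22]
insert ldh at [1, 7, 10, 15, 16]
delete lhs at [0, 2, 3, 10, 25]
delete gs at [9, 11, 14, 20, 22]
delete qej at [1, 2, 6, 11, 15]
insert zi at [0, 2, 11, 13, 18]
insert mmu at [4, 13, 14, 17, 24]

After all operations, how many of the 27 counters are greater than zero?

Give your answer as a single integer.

Answer: 24

Derivation:
Step 1: insert l at [0, 12, 18, 23, 26] -> counters=[1,0,0,0,0,0,0,0,0,0,0,0,1,0,0,0,0,0,1,0,0,0,0,1,0,0,1]
Step 2: insert qej at [1, 2, 6, 11, 15] -> counters=[1,1,1,0,0,0,1,0,0,0,0,1,1,0,0,1,0,0,1,0,0,0,0,1,0,0,1]
Step 3: insert wz at [6, 10, 13, 16, 18] -> counters=[1,1,1,0,0,0,2,0,0,0,1,1,1,1,0,1,1,0,2,0,0,0,0,1,0,0,1]
Step 4: insert mmu at [4, 13, 14, 17, 24] -> counters=[1,1,1,0,1,0,2,0,0,0,1,1,1,2,1,1,1,1,2,0,0,0,0,1,1,0,1]
Step 5: insert zi at [0, 2, 11, 13, 18] -> counters=[2,1,2,0,1,0,2,0,0,0,1,2,1,3,1,1,1,1,3,0,0,0,0,1,1,0,1]
Step 6: insert ldh at [1, 7, 10, 15, 16] -> counters=[2,2,2,0,1,0,2,1,0,0,2,2,1,3,1,2,2,1,3,0,0,0,0,1,1,0,1]
Step 7: insert gs at [9, 11, 14, 20, 22] -> counters=[2,2,2,0,1,0,2,1,0,1,2,3,1,3,2,2,2,1,3,0,1,0,1,1,1,0,1]
Step 8: insert wq at [0, 4, 8, 10, 13] -> counters=[3,2,2,0,2,0,2,1,1,1,3,3,1,4,2,2,2,1,3,0,1,0,1,1,1,0,1]
Step 9: insert lhs at [0, 2, 3, 10, 25] -> counters=[4,2,3,1,2,0,2,1,1,1,4,3,1,4,2,2,2,1,3,0,1,0,1,1,1,1,1]
Step 10: insert r at [11, 14, 16, 23, 26] -> counters=[4,2,3,1,2,0,2,1,1,1,4,4,1,4,3,2,3,1,3,0,1,0,1,2,1,1,2]
Step 11: insert xqc at [1, 3, 5, 13, 17] -> counters=[4,3,3,2,2,1,2,1,1,1,4,4,1,5,3,2,3,2,3,0,1,0,1,2,1,1,2]
Step 12: insert gs at [9, 11, 14, 20, 22] -> counters=[4,3,3,2,2,1,2,1,1,2,4,5,1,5,4,2,3,2,3,0,2,0,2,2,1,1,2]
Step 13: insert ldh at [1, 7, 10, 15, 16] -> counters=[4,4,3,2,2,1,2,2,1,2,5,5,1,5,4,3,4,2,3,0,2,0,2,2,1,1,2]
Step 14: delete lhs at [0, 2, 3, 10, 25] -> counters=[3,4,2,1,2,1,2,2,1,2,4,5,1,5,4,3,4,2,3,0,2,0,2,2,1,0,2]
Step 15: delete gs at [9, 11, 14, 20, 22] -> counters=[3,4,2,1,2,1,2,2,1,1,4,4,1,5,3,3,4,2,3,0,1,0,1,2,1,0,2]
Step 16: delete qej at [1, 2, 6, 11, 15] -> counters=[3,3,1,1,2,1,1,2,1,1,4,3,1,5,3,2,4,2,3,0,1,0,1,2,1,0,2]
Step 17: insert zi at [0, 2, 11, 13, 18] -> counters=[4,3,2,1,2,1,1,2,1,1,4,4,1,6,3,2,4,2,4,0,1,0,1,2,1,0,2]
Step 18: insert mmu at [4, 13, 14, 17, 24] -> counters=[4,3,2,1,3,1,1,2,1,1,4,4,1,7,4,2,4,3,4,0,1,0,1,2,2,0,2]
Final counters=[4,3,2,1,3,1,1,2,1,1,4,4,1,7,4,2,4,3,4,0,1,0,1,2,2,0,2] -> 24 nonzero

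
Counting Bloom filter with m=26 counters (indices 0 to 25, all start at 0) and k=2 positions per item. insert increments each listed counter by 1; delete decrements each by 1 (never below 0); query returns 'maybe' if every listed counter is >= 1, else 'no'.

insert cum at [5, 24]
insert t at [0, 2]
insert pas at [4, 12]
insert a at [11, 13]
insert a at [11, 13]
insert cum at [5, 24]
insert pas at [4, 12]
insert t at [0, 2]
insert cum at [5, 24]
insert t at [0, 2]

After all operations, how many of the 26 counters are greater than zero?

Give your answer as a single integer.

Answer: 8

Derivation:
Step 1: insert cum at [5, 24] -> counters=[0,0,0,0,0,1,0,0,0,0,0,0,0,0,0,0,0,0,0,0,0,0,0,0,1,0]
Step 2: insert t at [0, 2] -> counters=[1,0,1,0,0,1,0,0,0,0,0,0,0,0,0,0,0,0,0,0,0,0,0,0,1,0]
Step 3: insert pas at [4, 12] -> counters=[1,0,1,0,1,1,0,0,0,0,0,0,1,0,0,0,0,0,0,0,0,0,0,0,1,0]
Step 4: insert a at [11, 13] -> counters=[1,0,1,0,1,1,0,0,0,0,0,1,1,1,0,0,0,0,0,0,0,0,0,0,1,0]
Step 5: insert a at [11, 13] -> counters=[1,0,1,0,1,1,0,0,0,0,0,2,1,2,0,0,0,0,0,0,0,0,0,0,1,0]
Step 6: insert cum at [5, 24] -> counters=[1,0,1,0,1,2,0,0,0,0,0,2,1,2,0,0,0,0,0,0,0,0,0,0,2,0]
Step 7: insert pas at [4, 12] -> counters=[1,0,1,0,2,2,0,0,0,0,0,2,2,2,0,0,0,0,0,0,0,0,0,0,2,0]
Step 8: insert t at [0, 2] -> counters=[2,0,2,0,2,2,0,0,0,0,0,2,2,2,0,0,0,0,0,0,0,0,0,0,2,0]
Step 9: insert cum at [5, 24] -> counters=[2,0,2,0,2,3,0,0,0,0,0,2,2,2,0,0,0,0,0,0,0,0,0,0,3,0]
Step 10: insert t at [0, 2] -> counters=[3,0,3,0,2,3,0,0,0,0,0,2,2,2,0,0,0,0,0,0,0,0,0,0,3,0]
Final counters=[3,0,3,0,2,3,0,0,0,0,0,2,2,2,0,0,0,0,0,0,0,0,0,0,3,0] -> 8 nonzero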